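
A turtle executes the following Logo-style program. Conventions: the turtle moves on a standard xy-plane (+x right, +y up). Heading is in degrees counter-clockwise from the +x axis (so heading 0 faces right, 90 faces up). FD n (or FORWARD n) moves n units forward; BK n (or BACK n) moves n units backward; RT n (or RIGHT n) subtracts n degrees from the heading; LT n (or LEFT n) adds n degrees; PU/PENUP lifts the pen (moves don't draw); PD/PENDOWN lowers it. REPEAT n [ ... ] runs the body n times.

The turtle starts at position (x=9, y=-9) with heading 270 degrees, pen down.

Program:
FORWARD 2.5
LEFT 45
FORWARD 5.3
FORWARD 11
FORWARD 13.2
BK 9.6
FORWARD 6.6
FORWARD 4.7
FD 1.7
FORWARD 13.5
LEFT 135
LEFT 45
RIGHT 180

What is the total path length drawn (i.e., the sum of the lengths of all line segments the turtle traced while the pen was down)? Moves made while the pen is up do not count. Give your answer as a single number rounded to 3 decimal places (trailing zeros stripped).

Answer: 68.1

Derivation:
Executing turtle program step by step:
Start: pos=(9,-9), heading=270, pen down
FD 2.5: (9,-9) -> (9,-11.5) [heading=270, draw]
LT 45: heading 270 -> 315
FD 5.3: (9,-11.5) -> (12.748,-15.248) [heading=315, draw]
FD 11: (12.748,-15.248) -> (20.526,-23.026) [heading=315, draw]
FD 13.2: (20.526,-23.026) -> (29.86,-32.36) [heading=315, draw]
BK 9.6: (29.86,-32.36) -> (23.071,-25.571) [heading=315, draw]
FD 6.6: (23.071,-25.571) -> (27.738,-30.238) [heading=315, draw]
FD 4.7: (27.738,-30.238) -> (31.062,-33.562) [heading=315, draw]
FD 1.7: (31.062,-33.562) -> (32.264,-34.764) [heading=315, draw]
FD 13.5: (32.264,-34.764) -> (41.81,-44.31) [heading=315, draw]
LT 135: heading 315 -> 90
LT 45: heading 90 -> 135
RT 180: heading 135 -> 315
Final: pos=(41.81,-44.31), heading=315, 9 segment(s) drawn

Segment lengths:
  seg 1: (9,-9) -> (9,-11.5), length = 2.5
  seg 2: (9,-11.5) -> (12.748,-15.248), length = 5.3
  seg 3: (12.748,-15.248) -> (20.526,-23.026), length = 11
  seg 4: (20.526,-23.026) -> (29.86,-32.36), length = 13.2
  seg 5: (29.86,-32.36) -> (23.071,-25.571), length = 9.6
  seg 6: (23.071,-25.571) -> (27.738,-30.238), length = 6.6
  seg 7: (27.738,-30.238) -> (31.062,-33.562), length = 4.7
  seg 8: (31.062,-33.562) -> (32.264,-34.764), length = 1.7
  seg 9: (32.264,-34.764) -> (41.81,-44.31), length = 13.5
Total = 68.1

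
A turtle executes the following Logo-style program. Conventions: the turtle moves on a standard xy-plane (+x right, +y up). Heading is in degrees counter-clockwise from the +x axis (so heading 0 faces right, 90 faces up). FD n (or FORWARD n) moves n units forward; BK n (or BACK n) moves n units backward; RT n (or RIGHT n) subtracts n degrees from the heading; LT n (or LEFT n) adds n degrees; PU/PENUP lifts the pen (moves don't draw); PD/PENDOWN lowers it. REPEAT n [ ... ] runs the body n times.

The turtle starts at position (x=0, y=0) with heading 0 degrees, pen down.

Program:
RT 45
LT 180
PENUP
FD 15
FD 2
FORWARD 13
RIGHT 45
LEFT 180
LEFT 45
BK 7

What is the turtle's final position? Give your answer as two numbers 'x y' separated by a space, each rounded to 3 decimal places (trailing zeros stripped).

Executing turtle program step by step:
Start: pos=(0,0), heading=0, pen down
RT 45: heading 0 -> 315
LT 180: heading 315 -> 135
PU: pen up
FD 15: (0,0) -> (-10.607,10.607) [heading=135, move]
FD 2: (-10.607,10.607) -> (-12.021,12.021) [heading=135, move]
FD 13: (-12.021,12.021) -> (-21.213,21.213) [heading=135, move]
RT 45: heading 135 -> 90
LT 180: heading 90 -> 270
LT 45: heading 270 -> 315
BK 7: (-21.213,21.213) -> (-26.163,26.163) [heading=315, move]
Final: pos=(-26.163,26.163), heading=315, 0 segment(s) drawn

Answer: -26.163 26.163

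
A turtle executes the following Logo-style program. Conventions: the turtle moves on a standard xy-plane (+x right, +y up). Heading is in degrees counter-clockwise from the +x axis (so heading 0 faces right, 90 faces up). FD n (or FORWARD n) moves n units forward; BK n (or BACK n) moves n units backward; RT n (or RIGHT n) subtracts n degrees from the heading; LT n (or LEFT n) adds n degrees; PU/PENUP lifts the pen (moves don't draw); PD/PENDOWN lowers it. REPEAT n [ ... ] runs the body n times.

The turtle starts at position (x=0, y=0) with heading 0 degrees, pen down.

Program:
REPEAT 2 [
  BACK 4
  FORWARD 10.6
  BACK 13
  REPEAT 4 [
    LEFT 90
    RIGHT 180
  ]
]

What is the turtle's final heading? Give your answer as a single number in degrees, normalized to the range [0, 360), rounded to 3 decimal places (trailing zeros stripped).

Answer: 0

Derivation:
Executing turtle program step by step:
Start: pos=(0,0), heading=0, pen down
REPEAT 2 [
  -- iteration 1/2 --
  BK 4: (0,0) -> (-4,0) [heading=0, draw]
  FD 10.6: (-4,0) -> (6.6,0) [heading=0, draw]
  BK 13: (6.6,0) -> (-6.4,0) [heading=0, draw]
  REPEAT 4 [
    -- iteration 1/4 --
    LT 90: heading 0 -> 90
    RT 180: heading 90 -> 270
    -- iteration 2/4 --
    LT 90: heading 270 -> 0
    RT 180: heading 0 -> 180
    -- iteration 3/4 --
    LT 90: heading 180 -> 270
    RT 180: heading 270 -> 90
    -- iteration 4/4 --
    LT 90: heading 90 -> 180
    RT 180: heading 180 -> 0
  ]
  -- iteration 2/2 --
  BK 4: (-6.4,0) -> (-10.4,0) [heading=0, draw]
  FD 10.6: (-10.4,0) -> (0.2,0) [heading=0, draw]
  BK 13: (0.2,0) -> (-12.8,0) [heading=0, draw]
  REPEAT 4 [
    -- iteration 1/4 --
    LT 90: heading 0 -> 90
    RT 180: heading 90 -> 270
    -- iteration 2/4 --
    LT 90: heading 270 -> 0
    RT 180: heading 0 -> 180
    -- iteration 3/4 --
    LT 90: heading 180 -> 270
    RT 180: heading 270 -> 90
    -- iteration 4/4 --
    LT 90: heading 90 -> 180
    RT 180: heading 180 -> 0
  ]
]
Final: pos=(-12.8,0), heading=0, 6 segment(s) drawn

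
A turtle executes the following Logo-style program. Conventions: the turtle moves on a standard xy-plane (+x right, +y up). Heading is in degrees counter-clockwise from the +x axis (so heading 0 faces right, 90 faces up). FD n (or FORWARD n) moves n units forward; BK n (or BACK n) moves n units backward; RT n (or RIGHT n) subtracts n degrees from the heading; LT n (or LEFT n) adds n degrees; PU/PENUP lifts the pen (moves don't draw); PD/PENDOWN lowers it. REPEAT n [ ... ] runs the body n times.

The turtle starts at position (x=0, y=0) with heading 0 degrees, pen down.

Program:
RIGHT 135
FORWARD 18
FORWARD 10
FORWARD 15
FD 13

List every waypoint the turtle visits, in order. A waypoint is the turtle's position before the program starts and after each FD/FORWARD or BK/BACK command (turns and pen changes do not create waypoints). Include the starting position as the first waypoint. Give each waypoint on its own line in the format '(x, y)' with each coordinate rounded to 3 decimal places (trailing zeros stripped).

Answer: (0, 0)
(-12.728, -12.728)
(-19.799, -19.799)
(-30.406, -30.406)
(-39.598, -39.598)

Derivation:
Executing turtle program step by step:
Start: pos=(0,0), heading=0, pen down
RT 135: heading 0 -> 225
FD 18: (0,0) -> (-12.728,-12.728) [heading=225, draw]
FD 10: (-12.728,-12.728) -> (-19.799,-19.799) [heading=225, draw]
FD 15: (-19.799,-19.799) -> (-30.406,-30.406) [heading=225, draw]
FD 13: (-30.406,-30.406) -> (-39.598,-39.598) [heading=225, draw]
Final: pos=(-39.598,-39.598), heading=225, 4 segment(s) drawn
Waypoints (5 total):
(0, 0)
(-12.728, -12.728)
(-19.799, -19.799)
(-30.406, -30.406)
(-39.598, -39.598)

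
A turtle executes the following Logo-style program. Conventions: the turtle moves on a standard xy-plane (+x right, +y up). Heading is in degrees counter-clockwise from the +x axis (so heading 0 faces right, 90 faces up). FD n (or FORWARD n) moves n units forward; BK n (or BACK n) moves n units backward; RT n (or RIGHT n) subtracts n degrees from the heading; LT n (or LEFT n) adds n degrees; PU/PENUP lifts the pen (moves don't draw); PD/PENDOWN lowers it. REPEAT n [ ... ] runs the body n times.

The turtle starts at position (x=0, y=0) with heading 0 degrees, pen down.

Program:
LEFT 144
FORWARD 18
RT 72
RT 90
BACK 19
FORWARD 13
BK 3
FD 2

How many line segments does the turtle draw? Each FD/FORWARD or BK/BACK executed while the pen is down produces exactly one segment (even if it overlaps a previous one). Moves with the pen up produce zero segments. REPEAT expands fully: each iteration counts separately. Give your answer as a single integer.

Executing turtle program step by step:
Start: pos=(0,0), heading=0, pen down
LT 144: heading 0 -> 144
FD 18: (0,0) -> (-14.562,10.58) [heading=144, draw]
RT 72: heading 144 -> 72
RT 90: heading 72 -> 342
BK 19: (-14.562,10.58) -> (-32.632,16.451) [heading=342, draw]
FD 13: (-32.632,16.451) -> (-20.269,12.434) [heading=342, draw]
BK 3: (-20.269,12.434) -> (-23.122,13.361) [heading=342, draw]
FD 2: (-23.122,13.361) -> (-21.22,12.743) [heading=342, draw]
Final: pos=(-21.22,12.743), heading=342, 5 segment(s) drawn
Segments drawn: 5

Answer: 5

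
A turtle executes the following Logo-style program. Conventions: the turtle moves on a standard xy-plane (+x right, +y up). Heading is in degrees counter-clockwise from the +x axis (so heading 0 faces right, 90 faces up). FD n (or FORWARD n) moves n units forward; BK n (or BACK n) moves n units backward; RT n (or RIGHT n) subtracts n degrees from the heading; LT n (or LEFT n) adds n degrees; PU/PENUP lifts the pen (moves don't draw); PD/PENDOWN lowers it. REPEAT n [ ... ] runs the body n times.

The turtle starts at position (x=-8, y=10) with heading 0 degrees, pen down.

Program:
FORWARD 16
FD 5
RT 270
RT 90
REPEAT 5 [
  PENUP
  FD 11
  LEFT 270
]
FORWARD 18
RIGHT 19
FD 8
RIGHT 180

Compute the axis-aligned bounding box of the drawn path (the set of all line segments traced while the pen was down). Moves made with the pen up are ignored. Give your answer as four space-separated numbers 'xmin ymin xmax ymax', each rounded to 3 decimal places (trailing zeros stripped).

Answer: -8 10 13 10

Derivation:
Executing turtle program step by step:
Start: pos=(-8,10), heading=0, pen down
FD 16: (-8,10) -> (8,10) [heading=0, draw]
FD 5: (8,10) -> (13,10) [heading=0, draw]
RT 270: heading 0 -> 90
RT 90: heading 90 -> 0
REPEAT 5 [
  -- iteration 1/5 --
  PU: pen up
  FD 11: (13,10) -> (24,10) [heading=0, move]
  LT 270: heading 0 -> 270
  -- iteration 2/5 --
  PU: pen up
  FD 11: (24,10) -> (24,-1) [heading=270, move]
  LT 270: heading 270 -> 180
  -- iteration 3/5 --
  PU: pen up
  FD 11: (24,-1) -> (13,-1) [heading=180, move]
  LT 270: heading 180 -> 90
  -- iteration 4/5 --
  PU: pen up
  FD 11: (13,-1) -> (13,10) [heading=90, move]
  LT 270: heading 90 -> 0
  -- iteration 5/5 --
  PU: pen up
  FD 11: (13,10) -> (24,10) [heading=0, move]
  LT 270: heading 0 -> 270
]
FD 18: (24,10) -> (24,-8) [heading=270, move]
RT 19: heading 270 -> 251
FD 8: (24,-8) -> (21.395,-15.564) [heading=251, move]
RT 180: heading 251 -> 71
Final: pos=(21.395,-15.564), heading=71, 2 segment(s) drawn

Segment endpoints: x in {-8, 8, 13}, y in {10}
xmin=-8, ymin=10, xmax=13, ymax=10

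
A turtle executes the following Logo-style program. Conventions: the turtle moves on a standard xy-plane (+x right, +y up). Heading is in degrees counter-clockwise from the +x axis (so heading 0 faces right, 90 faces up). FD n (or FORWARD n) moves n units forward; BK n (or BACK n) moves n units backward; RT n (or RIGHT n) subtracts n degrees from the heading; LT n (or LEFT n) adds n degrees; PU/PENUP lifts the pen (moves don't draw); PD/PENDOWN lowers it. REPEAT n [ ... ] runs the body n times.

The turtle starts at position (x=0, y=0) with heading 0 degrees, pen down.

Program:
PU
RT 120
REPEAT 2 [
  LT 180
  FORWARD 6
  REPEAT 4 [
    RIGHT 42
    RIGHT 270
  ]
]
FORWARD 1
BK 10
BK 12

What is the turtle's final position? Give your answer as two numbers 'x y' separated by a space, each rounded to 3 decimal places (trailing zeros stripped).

Executing turtle program step by step:
Start: pos=(0,0), heading=0, pen down
PU: pen up
RT 120: heading 0 -> 240
REPEAT 2 [
  -- iteration 1/2 --
  LT 180: heading 240 -> 60
  FD 6: (0,0) -> (3,5.196) [heading=60, move]
  REPEAT 4 [
    -- iteration 1/4 --
    RT 42: heading 60 -> 18
    RT 270: heading 18 -> 108
    -- iteration 2/4 --
    RT 42: heading 108 -> 66
    RT 270: heading 66 -> 156
    -- iteration 3/4 --
    RT 42: heading 156 -> 114
    RT 270: heading 114 -> 204
    -- iteration 4/4 --
    RT 42: heading 204 -> 162
    RT 270: heading 162 -> 252
  ]
  -- iteration 2/2 --
  LT 180: heading 252 -> 72
  FD 6: (3,5.196) -> (4.854,10.902) [heading=72, move]
  REPEAT 4 [
    -- iteration 1/4 --
    RT 42: heading 72 -> 30
    RT 270: heading 30 -> 120
    -- iteration 2/4 --
    RT 42: heading 120 -> 78
    RT 270: heading 78 -> 168
    -- iteration 3/4 --
    RT 42: heading 168 -> 126
    RT 270: heading 126 -> 216
    -- iteration 4/4 --
    RT 42: heading 216 -> 174
    RT 270: heading 174 -> 264
  ]
]
FD 1: (4.854,10.902) -> (4.75,9.908) [heading=264, move]
BK 10: (4.75,9.908) -> (5.795,19.853) [heading=264, move]
BK 12: (5.795,19.853) -> (7.049,31.787) [heading=264, move]
Final: pos=(7.049,31.787), heading=264, 0 segment(s) drawn

Answer: 7.049 31.787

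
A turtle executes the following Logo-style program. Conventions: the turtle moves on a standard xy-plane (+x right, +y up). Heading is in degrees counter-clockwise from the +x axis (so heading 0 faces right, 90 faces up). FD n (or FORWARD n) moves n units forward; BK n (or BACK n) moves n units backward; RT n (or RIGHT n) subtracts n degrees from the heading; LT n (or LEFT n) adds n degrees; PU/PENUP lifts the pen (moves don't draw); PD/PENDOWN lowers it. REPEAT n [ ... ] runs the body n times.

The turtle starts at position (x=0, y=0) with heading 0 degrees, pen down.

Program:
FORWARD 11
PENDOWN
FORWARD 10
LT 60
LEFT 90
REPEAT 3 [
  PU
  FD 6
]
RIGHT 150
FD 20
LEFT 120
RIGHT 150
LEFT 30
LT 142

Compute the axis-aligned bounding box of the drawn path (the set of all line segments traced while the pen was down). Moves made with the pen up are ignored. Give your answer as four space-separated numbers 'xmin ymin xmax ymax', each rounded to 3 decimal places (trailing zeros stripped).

Answer: 0 0 21 0

Derivation:
Executing turtle program step by step:
Start: pos=(0,0), heading=0, pen down
FD 11: (0,0) -> (11,0) [heading=0, draw]
PD: pen down
FD 10: (11,0) -> (21,0) [heading=0, draw]
LT 60: heading 0 -> 60
LT 90: heading 60 -> 150
REPEAT 3 [
  -- iteration 1/3 --
  PU: pen up
  FD 6: (21,0) -> (15.804,3) [heading=150, move]
  -- iteration 2/3 --
  PU: pen up
  FD 6: (15.804,3) -> (10.608,6) [heading=150, move]
  -- iteration 3/3 --
  PU: pen up
  FD 6: (10.608,6) -> (5.412,9) [heading=150, move]
]
RT 150: heading 150 -> 0
FD 20: (5.412,9) -> (25.412,9) [heading=0, move]
LT 120: heading 0 -> 120
RT 150: heading 120 -> 330
LT 30: heading 330 -> 0
LT 142: heading 0 -> 142
Final: pos=(25.412,9), heading=142, 2 segment(s) drawn

Segment endpoints: x in {0, 11, 21}, y in {0}
xmin=0, ymin=0, xmax=21, ymax=0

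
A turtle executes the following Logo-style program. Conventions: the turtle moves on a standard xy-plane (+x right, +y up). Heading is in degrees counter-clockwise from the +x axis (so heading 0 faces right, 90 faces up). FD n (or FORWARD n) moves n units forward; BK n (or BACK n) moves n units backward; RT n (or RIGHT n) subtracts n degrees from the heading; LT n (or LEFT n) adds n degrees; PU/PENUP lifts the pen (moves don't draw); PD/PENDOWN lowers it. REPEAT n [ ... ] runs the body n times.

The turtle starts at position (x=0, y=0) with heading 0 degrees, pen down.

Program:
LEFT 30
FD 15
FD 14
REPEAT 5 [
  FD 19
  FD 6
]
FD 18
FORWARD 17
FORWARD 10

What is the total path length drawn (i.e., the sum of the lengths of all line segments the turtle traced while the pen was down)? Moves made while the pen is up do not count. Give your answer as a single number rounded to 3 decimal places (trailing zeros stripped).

Executing turtle program step by step:
Start: pos=(0,0), heading=0, pen down
LT 30: heading 0 -> 30
FD 15: (0,0) -> (12.99,7.5) [heading=30, draw]
FD 14: (12.99,7.5) -> (25.115,14.5) [heading=30, draw]
REPEAT 5 [
  -- iteration 1/5 --
  FD 19: (25.115,14.5) -> (41.569,24) [heading=30, draw]
  FD 6: (41.569,24) -> (46.765,27) [heading=30, draw]
  -- iteration 2/5 --
  FD 19: (46.765,27) -> (63.22,36.5) [heading=30, draw]
  FD 6: (63.22,36.5) -> (68.416,39.5) [heading=30, draw]
  -- iteration 3/5 --
  FD 19: (68.416,39.5) -> (84.87,49) [heading=30, draw]
  FD 6: (84.87,49) -> (90.067,52) [heading=30, draw]
  -- iteration 4/5 --
  FD 19: (90.067,52) -> (106.521,61.5) [heading=30, draw]
  FD 6: (106.521,61.5) -> (111.717,64.5) [heading=30, draw]
  -- iteration 5/5 --
  FD 19: (111.717,64.5) -> (128.172,74) [heading=30, draw]
  FD 6: (128.172,74) -> (133.368,77) [heading=30, draw]
]
FD 18: (133.368,77) -> (148.956,86) [heading=30, draw]
FD 17: (148.956,86) -> (163.679,94.5) [heading=30, draw]
FD 10: (163.679,94.5) -> (172.339,99.5) [heading=30, draw]
Final: pos=(172.339,99.5), heading=30, 15 segment(s) drawn

Segment lengths:
  seg 1: (0,0) -> (12.99,7.5), length = 15
  seg 2: (12.99,7.5) -> (25.115,14.5), length = 14
  seg 3: (25.115,14.5) -> (41.569,24), length = 19
  seg 4: (41.569,24) -> (46.765,27), length = 6
  seg 5: (46.765,27) -> (63.22,36.5), length = 19
  seg 6: (63.22,36.5) -> (68.416,39.5), length = 6
  seg 7: (68.416,39.5) -> (84.87,49), length = 19
  seg 8: (84.87,49) -> (90.067,52), length = 6
  seg 9: (90.067,52) -> (106.521,61.5), length = 19
  seg 10: (106.521,61.5) -> (111.717,64.5), length = 6
  seg 11: (111.717,64.5) -> (128.172,74), length = 19
  seg 12: (128.172,74) -> (133.368,77), length = 6
  seg 13: (133.368,77) -> (148.956,86), length = 18
  seg 14: (148.956,86) -> (163.679,94.5), length = 17
  seg 15: (163.679,94.5) -> (172.339,99.5), length = 10
Total = 199

Answer: 199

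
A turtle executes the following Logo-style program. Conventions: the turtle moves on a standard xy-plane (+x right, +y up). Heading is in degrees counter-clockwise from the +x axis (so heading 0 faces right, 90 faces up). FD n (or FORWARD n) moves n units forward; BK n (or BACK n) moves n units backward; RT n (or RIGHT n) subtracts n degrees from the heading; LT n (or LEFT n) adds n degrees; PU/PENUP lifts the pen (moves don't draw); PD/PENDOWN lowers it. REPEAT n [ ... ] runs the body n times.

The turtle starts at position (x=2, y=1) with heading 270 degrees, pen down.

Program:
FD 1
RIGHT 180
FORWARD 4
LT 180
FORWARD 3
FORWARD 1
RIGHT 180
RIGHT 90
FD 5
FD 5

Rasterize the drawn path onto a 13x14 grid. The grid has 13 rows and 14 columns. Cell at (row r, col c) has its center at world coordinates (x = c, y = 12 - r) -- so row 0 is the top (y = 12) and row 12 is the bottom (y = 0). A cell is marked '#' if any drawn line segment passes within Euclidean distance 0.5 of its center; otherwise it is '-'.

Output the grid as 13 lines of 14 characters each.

Segment 0: (2,1) -> (2,0)
Segment 1: (2,0) -> (2,4)
Segment 2: (2,4) -> (2,1)
Segment 3: (2,1) -> (2,0)
Segment 4: (2,0) -> (7,0)
Segment 5: (7,0) -> (12,0)

Answer: --------------
--------------
--------------
--------------
--------------
--------------
--------------
--------------
--#-----------
--#-----------
--#-----------
--#-----------
--###########-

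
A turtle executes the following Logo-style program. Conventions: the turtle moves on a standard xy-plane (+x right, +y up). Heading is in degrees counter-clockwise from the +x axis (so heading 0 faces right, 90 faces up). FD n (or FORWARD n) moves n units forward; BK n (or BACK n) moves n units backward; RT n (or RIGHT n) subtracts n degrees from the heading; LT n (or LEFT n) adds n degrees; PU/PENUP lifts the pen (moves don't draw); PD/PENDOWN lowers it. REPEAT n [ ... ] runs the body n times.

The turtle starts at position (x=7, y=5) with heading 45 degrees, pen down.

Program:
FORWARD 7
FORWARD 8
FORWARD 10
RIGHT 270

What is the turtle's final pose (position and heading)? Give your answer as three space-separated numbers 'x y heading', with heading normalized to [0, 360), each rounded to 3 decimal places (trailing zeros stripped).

Answer: 24.678 22.678 135

Derivation:
Executing turtle program step by step:
Start: pos=(7,5), heading=45, pen down
FD 7: (7,5) -> (11.95,9.95) [heading=45, draw]
FD 8: (11.95,9.95) -> (17.607,15.607) [heading=45, draw]
FD 10: (17.607,15.607) -> (24.678,22.678) [heading=45, draw]
RT 270: heading 45 -> 135
Final: pos=(24.678,22.678), heading=135, 3 segment(s) drawn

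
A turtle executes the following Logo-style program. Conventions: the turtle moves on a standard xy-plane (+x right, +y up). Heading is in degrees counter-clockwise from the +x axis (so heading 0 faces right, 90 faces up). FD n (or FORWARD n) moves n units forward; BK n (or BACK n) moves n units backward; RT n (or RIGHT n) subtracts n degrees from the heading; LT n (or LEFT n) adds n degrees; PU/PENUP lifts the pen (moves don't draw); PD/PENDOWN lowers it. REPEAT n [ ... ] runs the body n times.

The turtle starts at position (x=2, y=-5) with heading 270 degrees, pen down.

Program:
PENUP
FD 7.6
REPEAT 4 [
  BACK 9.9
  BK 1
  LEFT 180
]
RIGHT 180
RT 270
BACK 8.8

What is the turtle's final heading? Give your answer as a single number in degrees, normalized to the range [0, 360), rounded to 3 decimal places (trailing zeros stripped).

Answer: 180

Derivation:
Executing turtle program step by step:
Start: pos=(2,-5), heading=270, pen down
PU: pen up
FD 7.6: (2,-5) -> (2,-12.6) [heading=270, move]
REPEAT 4 [
  -- iteration 1/4 --
  BK 9.9: (2,-12.6) -> (2,-2.7) [heading=270, move]
  BK 1: (2,-2.7) -> (2,-1.7) [heading=270, move]
  LT 180: heading 270 -> 90
  -- iteration 2/4 --
  BK 9.9: (2,-1.7) -> (2,-11.6) [heading=90, move]
  BK 1: (2,-11.6) -> (2,-12.6) [heading=90, move]
  LT 180: heading 90 -> 270
  -- iteration 3/4 --
  BK 9.9: (2,-12.6) -> (2,-2.7) [heading=270, move]
  BK 1: (2,-2.7) -> (2,-1.7) [heading=270, move]
  LT 180: heading 270 -> 90
  -- iteration 4/4 --
  BK 9.9: (2,-1.7) -> (2,-11.6) [heading=90, move]
  BK 1: (2,-11.6) -> (2,-12.6) [heading=90, move]
  LT 180: heading 90 -> 270
]
RT 180: heading 270 -> 90
RT 270: heading 90 -> 180
BK 8.8: (2,-12.6) -> (10.8,-12.6) [heading=180, move]
Final: pos=(10.8,-12.6), heading=180, 0 segment(s) drawn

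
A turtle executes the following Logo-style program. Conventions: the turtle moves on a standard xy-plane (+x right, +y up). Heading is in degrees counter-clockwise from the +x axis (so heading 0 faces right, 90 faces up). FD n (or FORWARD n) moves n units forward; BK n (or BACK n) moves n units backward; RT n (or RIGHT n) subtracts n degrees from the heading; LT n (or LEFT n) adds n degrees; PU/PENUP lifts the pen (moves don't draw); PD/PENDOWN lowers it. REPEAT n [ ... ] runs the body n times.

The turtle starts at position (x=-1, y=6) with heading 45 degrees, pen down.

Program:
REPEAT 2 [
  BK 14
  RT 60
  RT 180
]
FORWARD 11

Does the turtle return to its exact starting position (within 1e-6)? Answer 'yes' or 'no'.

Executing turtle program step by step:
Start: pos=(-1,6), heading=45, pen down
REPEAT 2 [
  -- iteration 1/2 --
  BK 14: (-1,6) -> (-10.899,-3.899) [heading=45, draw]
  RT 60: heading 45 -> 345
  RT 180: heading 345 -> 165
  -- iteration 2/2 --
  BK 14: (-10.899,-3.899) -> (2.623,-7.523) [heading=165, draw]
  RT 60: heading 165 -> 105
  RT 180: heading 105 -> 285
]
FD 11: (2.623,-7.523) -> (5.47,-18.148) [heading=285, draw]
Final: pos=(5.47,-18.148), heading=285, 3 segment(s) drawn

Start position: (-1, 6)
Final position: (5.47, -18.148)
Distance = 25; >= 1e-6 -> NOT closed

Answer: no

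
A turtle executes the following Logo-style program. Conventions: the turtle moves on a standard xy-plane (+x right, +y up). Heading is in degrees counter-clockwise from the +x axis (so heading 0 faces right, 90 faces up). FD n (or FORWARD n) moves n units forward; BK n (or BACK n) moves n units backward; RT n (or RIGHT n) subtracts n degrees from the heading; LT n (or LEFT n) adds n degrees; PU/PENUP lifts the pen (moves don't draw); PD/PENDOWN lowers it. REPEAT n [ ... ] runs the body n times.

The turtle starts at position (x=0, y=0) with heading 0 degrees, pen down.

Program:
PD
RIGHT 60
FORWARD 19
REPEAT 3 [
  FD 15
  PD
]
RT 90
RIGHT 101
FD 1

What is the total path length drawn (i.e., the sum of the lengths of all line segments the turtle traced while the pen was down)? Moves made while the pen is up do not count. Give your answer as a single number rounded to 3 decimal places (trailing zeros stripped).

Answer: 65

Derivation:
Executing turtle program step by step:
Start: pos=(0,0), heading=0, pen down
PD: pen down
RT 60: heading 0 -> 300
FD 19: (0,0) -> (9.5,-16.454) [heading=300, draw]
REPEAT 3 [
  -- iteration 1/3 --
  FD 15: (9.5,-16.454) -> (17,-29.445) [heading=300, draw]
  PD: pen down
  -- iteration 2/3 --
  FD 15: (17,-29.445) -> (24.5,-42.435) [heading=300, draw]
  PD: pen down
  -- iteration 3/3 --
  FD 15: (24.5,-42.435) -> (32,-55.426) [heading=300, draw]
  PD: pen down
]
RT 90: heading 300 -> 210
RT 101: heading 210 -> 109
FD 1: (32,-55.426) -> (31.674,-54.48) [heading=109, draw]
Final: pos=(31.674,-54.48), heading=109, 5 segment(s) drawn

Segment lengths:
  seg 1: (0,0) -> (9.5,-16.454), length = 19
  seg 2: (9.5,-16.454) -> (17,-29.445), length = 15
  seg 3: (17,-29.445) -> (24.5,-42.435), length = 15
  seg 4: (24.5,-42.435) -> (32,-55.426), length = 15
  seg 5: (32,-55.426) -> (31.674,-54.48), length = 1
Total = 65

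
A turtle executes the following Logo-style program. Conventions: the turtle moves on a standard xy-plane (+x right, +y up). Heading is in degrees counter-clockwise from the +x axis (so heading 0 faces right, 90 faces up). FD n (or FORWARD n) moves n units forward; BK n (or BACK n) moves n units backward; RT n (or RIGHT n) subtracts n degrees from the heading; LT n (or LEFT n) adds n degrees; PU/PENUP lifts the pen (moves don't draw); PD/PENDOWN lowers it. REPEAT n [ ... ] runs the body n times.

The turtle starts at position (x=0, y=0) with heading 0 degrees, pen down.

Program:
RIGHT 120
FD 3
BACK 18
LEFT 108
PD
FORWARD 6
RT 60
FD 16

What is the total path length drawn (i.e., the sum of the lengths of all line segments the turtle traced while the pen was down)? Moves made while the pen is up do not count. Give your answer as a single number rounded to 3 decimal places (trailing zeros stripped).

Answer: 43

Derivation:
Executing turtle program step by step:
Start: pos=(0,0), heading=0, pen down
RT 120: heading 0 -> 240
FD 3: (0,0) -> (-1.5,-2.598) [heading=240, draw]
BK 18: (-1.5,-2.598) -> (7.5,12.99) [heading=240, draw]
LT 108: heading 240 -> 348
PD: pen down
FD 6: (7.5,12.99) -> (13.369,11.743) [heading=348, draw]
RT 60: heading 348 -> 288
FD 16: (13.369,11.743) -> (18.313,-3.474) [heading=288, draw]
Final: pos=(18.313,-3.474), heading=288, 4 segment(s) drawn

Segment lengths:
  seg 1: (0,0) -> (-1.5,-2.598), length = 3
  seg 2: (-1.5,-2.598) -> (7.5,12.99), length = 18
  seg 3: (7.5,12.99) -> (13.369,11.743), length = 6
  seg 4: (13.369,11.743) -> (18.313,-3.474), length = 16
Total = 43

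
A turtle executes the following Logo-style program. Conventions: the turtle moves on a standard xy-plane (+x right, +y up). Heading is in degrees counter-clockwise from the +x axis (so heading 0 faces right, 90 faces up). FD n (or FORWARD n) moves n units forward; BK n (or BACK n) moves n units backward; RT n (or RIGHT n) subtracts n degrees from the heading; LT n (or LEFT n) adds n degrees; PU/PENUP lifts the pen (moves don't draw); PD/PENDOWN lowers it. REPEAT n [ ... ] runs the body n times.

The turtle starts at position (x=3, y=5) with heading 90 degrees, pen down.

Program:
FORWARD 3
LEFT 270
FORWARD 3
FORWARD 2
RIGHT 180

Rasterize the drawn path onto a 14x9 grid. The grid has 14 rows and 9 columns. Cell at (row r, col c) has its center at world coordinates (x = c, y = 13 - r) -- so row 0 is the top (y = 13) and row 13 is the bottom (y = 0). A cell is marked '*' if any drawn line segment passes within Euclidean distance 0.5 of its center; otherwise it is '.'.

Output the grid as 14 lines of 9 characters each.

Segment 0: (3,5) -> (3,8)
Segment 1: (3,8) -> (6,8)
Segment 2: (6,8) -> (8,8)

Answer: .........
.........
.........
.........
.........
...******
...*.....
...*.....
...*.....
.........
.........
.........
.........
.........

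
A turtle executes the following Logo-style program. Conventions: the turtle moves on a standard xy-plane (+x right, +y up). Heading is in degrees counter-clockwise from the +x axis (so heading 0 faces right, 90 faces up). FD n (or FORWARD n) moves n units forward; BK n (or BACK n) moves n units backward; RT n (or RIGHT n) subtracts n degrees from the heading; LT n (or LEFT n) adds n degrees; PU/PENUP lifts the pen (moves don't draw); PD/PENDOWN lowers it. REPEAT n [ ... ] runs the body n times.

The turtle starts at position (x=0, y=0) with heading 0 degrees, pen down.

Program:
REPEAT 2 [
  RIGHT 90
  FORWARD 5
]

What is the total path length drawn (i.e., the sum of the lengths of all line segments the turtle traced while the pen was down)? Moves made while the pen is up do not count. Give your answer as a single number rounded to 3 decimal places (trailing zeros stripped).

Answer: 10

Derivation:
Executing turtle program step by step:
Start: pos=(0,0), heading=0, pen down
REPEAT 2 [
  -- iteration 1/2 --
  RT 90: heading 0 -> 270
  FD 5: (0,0) -> (0,-5) [heading=270, draw]
  -- iteration 2/2 --
  RT 90: heading 270 -> 180
  FD 5: (0,-5) -> (-5,-5) [heading=180, draw]
]
Final: pos=(-5,-5), heading=180, 2 segment(s) drawn

Segment lengths:
  seg 1: (0,0) -> (0,-5), length = 5
  seg 2: (0,-5) -> (-5,-5), length = 5
Total = 10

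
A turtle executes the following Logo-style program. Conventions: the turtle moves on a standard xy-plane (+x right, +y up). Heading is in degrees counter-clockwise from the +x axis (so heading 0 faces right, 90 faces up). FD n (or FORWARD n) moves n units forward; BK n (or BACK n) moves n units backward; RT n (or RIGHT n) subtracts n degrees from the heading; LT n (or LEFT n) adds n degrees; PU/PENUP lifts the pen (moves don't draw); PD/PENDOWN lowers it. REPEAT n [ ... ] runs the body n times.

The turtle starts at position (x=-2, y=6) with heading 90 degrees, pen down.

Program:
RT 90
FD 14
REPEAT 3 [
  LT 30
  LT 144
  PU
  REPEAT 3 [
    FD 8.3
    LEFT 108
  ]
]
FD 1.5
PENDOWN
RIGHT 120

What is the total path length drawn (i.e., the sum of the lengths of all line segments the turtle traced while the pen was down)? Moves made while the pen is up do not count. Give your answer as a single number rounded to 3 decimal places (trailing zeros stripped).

Answer: 14

Derivation:
Executing turtle program step by step:
Start: pos=(-2,6), heading=90, pen down
RT 90: heading 90 -> 0
FD 14: (-2,6) -> (12,6) [heading=0, draw]
REPEAT 3 [
  -- iteration 1/3 --
  LT 30: heading 0 -> 30
  LT 144: heading 30 -> 174
  PU: pen up
  REPEAT 3 [
    -- iteration 1/3 --
    FD 8.3: (12,6) -> (3.745,6.868) [heading=174, move]
    LT 108: heading 174 -> 282
    -- iteration 2/3 --
    FD 8.3: (3.745,6.868) -> (5.471,-1.251) [heading=282, move]
    LT 108: heading 282 -> 30
    -- iteration 3/3 --
    FD 8.3: (5.471,-1.251) -> (12.659,2.899) [heading=30, move]
    LT 108: heading 30 -> 138
  ]
  -- iteration 2/3 --
  LT 30: heading 138 -> 168
  LT 144: heading 168 -> 312
  PU: pen up
  REPEAT 3 [
    -- iteration 1/3 --
    FD 8.3: (12.659,2.899) -> (18.213,-3.269) [heading=312, move]
    LT 108: heading 312 -> 60
    -- iteration 2/3 --
    FD 8.3: (18.213,-3.269) -> (22.363,3.919) [heading=60, move]
    LT 108: heading 60 -> 168
    -- iteration 3/3 --
    FD 8.3: (22.363,3.919) -> (14.244,5.645) [heading=168, move]
    LT 108: heading 168 -> 276
  ]
  -- iteration 3/3 --
  LT 30: heading 276 -> 306
  LT 144: heading 306 -> 90
  PU: pen up
  REPEAT 3 [
    -- iteration 1/3 --
    FD 8.3: (14.244,5.645) -> (14.244,13.945) [heading=90, move]
    LT 108: heading 90 -> 198
    -- iteration 2/3 --
    FD 8.3: (14.244,13.945) -> (6.351,11.38) [heading=198, move]
    LT 108: heading 198 -> 306
    -- iteration 3/3 --
    FD 8.3: (6.351,11.38) -> (11.229,4.665) [heading=306, move]
    LT 108: heading 306 -> 54
  ]
]
FD 1.5: (11.229,4.665) -> (12.111,5.878) [heading=54, move]
PD: pen down
RT 120: heading 54 -> 294
Final: pos=(12.111,5.878), heading=294, 1 segment(s) drawn

Segment lengths:
  seg 1: (-2,6) -> (12,6), length = 14
Total = 14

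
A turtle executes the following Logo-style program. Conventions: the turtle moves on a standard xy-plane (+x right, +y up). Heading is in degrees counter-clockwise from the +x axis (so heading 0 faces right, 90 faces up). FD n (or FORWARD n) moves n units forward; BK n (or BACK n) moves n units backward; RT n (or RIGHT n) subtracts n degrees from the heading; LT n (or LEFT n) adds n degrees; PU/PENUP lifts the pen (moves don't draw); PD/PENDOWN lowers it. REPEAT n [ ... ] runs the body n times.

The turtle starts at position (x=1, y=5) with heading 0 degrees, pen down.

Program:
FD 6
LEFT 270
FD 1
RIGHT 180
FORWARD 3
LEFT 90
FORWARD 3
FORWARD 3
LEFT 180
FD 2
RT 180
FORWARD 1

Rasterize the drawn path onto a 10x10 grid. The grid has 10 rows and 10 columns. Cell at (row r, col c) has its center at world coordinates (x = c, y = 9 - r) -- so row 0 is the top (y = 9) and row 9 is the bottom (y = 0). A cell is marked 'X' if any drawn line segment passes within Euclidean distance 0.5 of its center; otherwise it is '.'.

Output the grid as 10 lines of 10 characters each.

Answer: ..........
..........
.XXXXXXX..
.......X..
.XXXXXXX..
.......X..
..........
..........
..........
..........

Derivation:
Segment 0: (1,5) -> (7,5)
Segment 1: (7,5) -> (7,4)
Segment 2: (7,4) -> (7,7)
Segment 3: (7,7) -> (4,7)
Segment 4: (4,7) -> (1,7)
Segment 5: (1,7) -> (3,7)
Segment 6: (3,7) -> (2,7)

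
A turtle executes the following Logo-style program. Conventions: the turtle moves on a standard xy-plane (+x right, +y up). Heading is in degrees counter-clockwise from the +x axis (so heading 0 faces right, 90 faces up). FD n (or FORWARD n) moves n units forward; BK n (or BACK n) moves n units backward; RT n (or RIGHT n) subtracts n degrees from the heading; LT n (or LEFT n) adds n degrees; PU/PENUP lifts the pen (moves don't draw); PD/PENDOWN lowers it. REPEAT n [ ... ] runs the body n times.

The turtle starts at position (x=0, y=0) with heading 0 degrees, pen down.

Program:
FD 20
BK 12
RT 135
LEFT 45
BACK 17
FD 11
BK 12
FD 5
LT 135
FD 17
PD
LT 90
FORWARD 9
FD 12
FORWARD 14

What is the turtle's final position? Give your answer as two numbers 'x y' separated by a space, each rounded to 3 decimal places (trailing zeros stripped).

Executing turtle program step by step:
Start: pos=(0,0), heading=0, pen down
FD 20: (0,0) -> (20,0) [heading=0, draw]
BK 12: (20,0) -> (8,0) [heading=0, draw]
RT 135: heading 0 -> 225
LT 45: heading 225 -> 270
BK 17: (8,0) -> (8,17) [heading=270, draw]
FD 11: (8,17) -> (8,6) [heading=270, draw]
BK 12: (8,6) -> (8,18) [heading=270, draw]
FD 5: (8,18) -> (8,13) [heading=270, draw]
LT 135: heading 270 -> 45
FD 17: (8,13) -> (20.021,25.021) [heading=45, draw]
PD: pen down
LT 90: heading 45 -> 135
FD 9: (20.021,25.021) -> (13.657,31.385) [heading=135, draw]
FD 12: (13.657,31.385) -> (5.172,39.87) [heading=135, draw]
FD 14: (5.172,39.87) -> (-4.728,49.77) [heading=135, draw]
Final: pos=(-4.728,49.77), heading=135, 10 segment(s) drawn

Answer: -4.728 49.77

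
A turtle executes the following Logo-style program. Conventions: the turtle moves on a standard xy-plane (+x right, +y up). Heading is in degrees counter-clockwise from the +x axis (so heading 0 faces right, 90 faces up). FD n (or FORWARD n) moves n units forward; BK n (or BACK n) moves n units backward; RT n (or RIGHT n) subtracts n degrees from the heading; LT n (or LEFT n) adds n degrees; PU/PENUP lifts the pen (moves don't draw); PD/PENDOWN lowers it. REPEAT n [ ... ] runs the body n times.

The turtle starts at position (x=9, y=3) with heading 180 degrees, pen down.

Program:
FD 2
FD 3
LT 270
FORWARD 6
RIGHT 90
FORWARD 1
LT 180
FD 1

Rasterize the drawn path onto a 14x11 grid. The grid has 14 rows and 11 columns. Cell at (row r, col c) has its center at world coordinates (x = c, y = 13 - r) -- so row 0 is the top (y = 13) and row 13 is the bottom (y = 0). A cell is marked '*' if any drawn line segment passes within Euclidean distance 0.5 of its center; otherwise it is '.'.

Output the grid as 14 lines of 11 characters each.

Segment 0: (9,3) -> (7,3)
Segment 1: (7,3) -> (4,3)
Segment 2: (4,3) -> (4,9)
Segment 3: (4,9) -> (5,9)
Segment 4: (5,9) -> (4,9)

Answer: ...........
...........
...........
...........
....**.....
....*......
....*......
....*......
....*......
....*......
....******.
...........
...........
...........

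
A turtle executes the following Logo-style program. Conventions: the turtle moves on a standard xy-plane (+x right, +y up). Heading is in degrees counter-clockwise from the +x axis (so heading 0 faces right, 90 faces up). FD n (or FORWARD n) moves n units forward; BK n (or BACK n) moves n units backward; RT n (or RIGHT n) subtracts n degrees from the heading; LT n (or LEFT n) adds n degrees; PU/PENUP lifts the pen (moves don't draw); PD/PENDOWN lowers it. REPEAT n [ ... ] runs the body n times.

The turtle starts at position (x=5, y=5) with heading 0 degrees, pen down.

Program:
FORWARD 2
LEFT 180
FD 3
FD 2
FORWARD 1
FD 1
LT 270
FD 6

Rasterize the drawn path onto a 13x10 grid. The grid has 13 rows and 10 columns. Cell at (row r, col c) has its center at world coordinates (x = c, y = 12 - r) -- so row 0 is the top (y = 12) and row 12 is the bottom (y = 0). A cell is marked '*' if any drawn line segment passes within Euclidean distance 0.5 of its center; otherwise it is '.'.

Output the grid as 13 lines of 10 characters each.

Segment 0: (5,5) -> (7,5)
Segment 1: (7,5) -> (4,5)
Segment 2: (4,5) -> (2,5)
Segment 3: (2,5) -> (1,5)
Segment 4: (1,5) -> (0,5)
Segment 5: (0,5) -> (0,11)

Answer: ..........
*.........
*.........
*.........
*.........
*.........
*.........
********..
..........
..........
..........
..........
..........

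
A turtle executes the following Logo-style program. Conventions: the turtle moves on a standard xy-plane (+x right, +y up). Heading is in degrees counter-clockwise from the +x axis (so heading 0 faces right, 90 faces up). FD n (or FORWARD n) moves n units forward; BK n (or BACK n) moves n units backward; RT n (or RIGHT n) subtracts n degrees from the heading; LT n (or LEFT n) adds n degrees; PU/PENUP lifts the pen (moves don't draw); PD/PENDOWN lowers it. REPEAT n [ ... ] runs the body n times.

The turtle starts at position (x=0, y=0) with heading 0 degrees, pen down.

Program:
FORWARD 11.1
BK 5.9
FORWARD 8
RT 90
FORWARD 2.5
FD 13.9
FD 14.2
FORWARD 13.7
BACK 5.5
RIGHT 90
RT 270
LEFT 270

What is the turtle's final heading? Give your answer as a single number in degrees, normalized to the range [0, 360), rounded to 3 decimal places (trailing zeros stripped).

Answer: 180

Derivation:
Executing turtle program step by step:
Start: pos=(0,0), heading=0, pen down
FD 11.1: (0,0) -> (11.1,0) [heading=0, draw]
BK 5.9: (11.1,0) -> (5.2,0) [heading=0, draw]
FD 8: (5.2,0) -> (13.2,0) [heading=0, draw]
RT 90: heading 0 -> 270
FD 2.5: (13.2,0) -> (13.2,-2.5) [heading=270, draw]
FD 13.9: (13.2,-2.5) -> (13.2,-16.4) [heading=270, draw]
FD 14.2: (13.2,-16.4) -> (13.2,-30.6) [heading=270, draw]
FD 13.7: (13.2,-30.6) -> (13.2,-44.3) [heading=270, draw]
BK 5.5: (13.2,-44.3) -> (13.2,-38.8) [heading=270, draw]
RT 90: heading 270 -> 180
RT 270: heading 180 -> 270
LT 270: heading 270 -> 180
Final: pos=(13.2,-38.8), heading=180, 8 segment(s) drawn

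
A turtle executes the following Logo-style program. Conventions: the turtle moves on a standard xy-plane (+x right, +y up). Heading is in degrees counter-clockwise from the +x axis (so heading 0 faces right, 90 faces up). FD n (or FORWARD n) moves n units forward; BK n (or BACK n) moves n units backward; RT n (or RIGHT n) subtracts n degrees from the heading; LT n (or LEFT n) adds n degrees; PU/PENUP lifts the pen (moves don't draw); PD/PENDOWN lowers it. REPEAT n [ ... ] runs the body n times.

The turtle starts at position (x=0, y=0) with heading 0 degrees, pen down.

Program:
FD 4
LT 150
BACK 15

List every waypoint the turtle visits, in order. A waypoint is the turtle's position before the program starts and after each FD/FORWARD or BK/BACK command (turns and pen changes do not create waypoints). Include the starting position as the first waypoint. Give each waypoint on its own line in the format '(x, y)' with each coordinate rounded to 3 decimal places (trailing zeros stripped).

Answer: (0, 0)
(4, 0)
(16.99, -7.5)

Derivation:
Executing turtle program step by step:
Start: pos=(0,0), heading=0, pen down
FD 4: (0,0) -> (4,0) [heading=0, draw]
LT 150: heading 0 -> 150
BK 15: (4,0) -> (16.99,-7.5) [heading=150, draw]
Final: pos=(16.99,-7.5), heading=150, 2 segment(s) drawn
Waypoints (3 total):
(0, 0)
(4, 0)
(16.99, -7.5)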